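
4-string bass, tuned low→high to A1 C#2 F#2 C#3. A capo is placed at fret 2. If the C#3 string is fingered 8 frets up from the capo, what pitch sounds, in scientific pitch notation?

The capo raises the open C#3 by 2 semitones to D#3; fretting 8 more gives C#3 + 2 + 8 = C#3 + 10 semitones = B3.

B3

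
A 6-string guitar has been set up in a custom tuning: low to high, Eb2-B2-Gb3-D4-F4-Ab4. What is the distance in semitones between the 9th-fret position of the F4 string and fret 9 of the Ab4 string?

3 semitones

F4 at fret 9 → D5 (MIDI 74); Ab4 at fret 9 → F5 (MIDI 77).
74 − 77 = -3, so the two pitches are 3 semitones apart, with F5 the higher.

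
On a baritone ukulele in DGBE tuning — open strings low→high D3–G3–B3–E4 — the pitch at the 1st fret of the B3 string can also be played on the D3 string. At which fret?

10

Fret 1 on B3 is MIDI 59 + 1 = 60 (C4). On the D3 string (open MIDI 50), that pitch is 60 − 50 = fret 10.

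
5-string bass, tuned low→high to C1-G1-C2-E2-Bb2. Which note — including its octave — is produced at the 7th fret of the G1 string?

D2

G1 is MIDI 31. Adding 7 gives 38, which is D2.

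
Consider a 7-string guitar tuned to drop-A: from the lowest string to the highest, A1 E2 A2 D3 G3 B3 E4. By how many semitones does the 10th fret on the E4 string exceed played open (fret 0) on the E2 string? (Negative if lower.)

34 semitones

E4 at fret 10 → D5 (MIDI 74); E2 at fret 0 → E2 (MIDI 40).
74 − 40 = 34, so the two pitches are 34 semitones apart.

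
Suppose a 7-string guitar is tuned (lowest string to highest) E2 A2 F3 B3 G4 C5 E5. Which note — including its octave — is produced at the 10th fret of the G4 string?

F5

Each fret is one semitone, so G4 + 10 = F5.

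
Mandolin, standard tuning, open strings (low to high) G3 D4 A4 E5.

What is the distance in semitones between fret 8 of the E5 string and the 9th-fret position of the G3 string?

E5 at fret 8 → C6 (MIDI 84); G3 at fret 9 → E4 (MIDI 64).
84 − 64 = 20, so the two pitches are 20 semitones apart, with C6 the higher.

20 semitones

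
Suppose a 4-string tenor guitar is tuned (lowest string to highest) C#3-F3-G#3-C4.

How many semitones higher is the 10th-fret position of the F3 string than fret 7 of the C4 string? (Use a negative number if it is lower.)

-4 semitones

F3 at fret 10 → D#4 (MIDI 63); C4 at fret 7 → G4 (MIDI 67).
63 − 67 = -4, so the two pitches are 4 semitones apart.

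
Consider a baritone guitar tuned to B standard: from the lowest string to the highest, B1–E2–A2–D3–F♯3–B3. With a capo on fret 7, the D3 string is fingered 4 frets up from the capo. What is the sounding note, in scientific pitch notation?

The capo raises the open D3 by 7 semitones to A3; fretting 4 more gives D3 + 7 + 4 = D3 + 11 semitones = C♯4.

C♯4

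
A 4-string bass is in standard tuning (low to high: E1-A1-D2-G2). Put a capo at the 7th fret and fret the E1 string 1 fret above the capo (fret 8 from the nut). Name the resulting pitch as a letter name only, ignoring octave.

The capo raises the open E1 by 7 semitones to B1; fretting 1 more gives E1 + 7 + 1 = E1 + 8 semitones, landing on C.

C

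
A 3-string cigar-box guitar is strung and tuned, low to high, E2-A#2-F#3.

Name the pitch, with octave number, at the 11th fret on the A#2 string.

A3

A#2 is MIDI 46. Adding 11 gives 57, which is A3.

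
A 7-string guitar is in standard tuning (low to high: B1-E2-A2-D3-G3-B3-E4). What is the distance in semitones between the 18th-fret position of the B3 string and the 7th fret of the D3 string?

20 semitones

B3 at fret 18 → F5 (MIDI 77); D3 at fret 7 → A3 (MIDI 57).
77 − 57 = 20, so the two pitches are 20 semitones apart, with F5 the higher.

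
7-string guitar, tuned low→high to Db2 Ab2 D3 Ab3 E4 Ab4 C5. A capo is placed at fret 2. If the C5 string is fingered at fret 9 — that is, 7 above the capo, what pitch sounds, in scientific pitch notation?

The capo raises the open C5 by 2 semitones to D5; fretting 7 more gives C5 + 2 + 7 = C5 + 9 semitones = A5.

A5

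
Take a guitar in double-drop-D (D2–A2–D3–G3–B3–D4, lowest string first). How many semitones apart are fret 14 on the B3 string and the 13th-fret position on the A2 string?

15 semitones

B3 at fret 14 → C#5 (MIDI 73); A2 at fret 13 → A#3 (MIDI 58).
73 − 58 = 15, so the two pitches are 15 semitones apart, with C#5 the higher.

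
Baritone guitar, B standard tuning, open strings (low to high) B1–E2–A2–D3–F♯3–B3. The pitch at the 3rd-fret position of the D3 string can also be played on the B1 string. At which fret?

18

D3 at fret 3 is D3 + 3 semitones = F3.
The open B1 string is 15 semitones below the open D3, so the same pitch on the B1 string lies at fret 3 + 15 = 18.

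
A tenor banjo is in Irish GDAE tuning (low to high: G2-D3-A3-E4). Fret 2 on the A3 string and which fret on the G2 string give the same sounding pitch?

16

A3 at fret 2 is A3 + 2 semitones = B3.
The open G2 string is 14 semitones below the open A3, so the same pitch on the G2 string lies at fret 2 + 14 = 16.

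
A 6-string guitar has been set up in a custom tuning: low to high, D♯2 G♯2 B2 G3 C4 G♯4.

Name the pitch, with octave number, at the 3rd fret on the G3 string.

G3 is MIDI 55. Adding 3 gives 58, which is A♯3.
(Equivalently spelled B♭3.)

A♯3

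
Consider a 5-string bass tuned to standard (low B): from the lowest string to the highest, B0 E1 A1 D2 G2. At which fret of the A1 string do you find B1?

B1 is 2 semitones above the open A1 (A–A#–B), so it sits at fret 2.

2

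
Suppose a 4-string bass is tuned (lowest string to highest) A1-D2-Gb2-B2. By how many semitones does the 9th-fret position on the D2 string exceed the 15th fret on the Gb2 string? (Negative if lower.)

-10 semitones

D2 at fret 9 → B2 (MIDI 47); Gb2 at fret 15 → A3 (MIDI 57).
47 − 57 = -10, so the two pitches are 10 semitones apart.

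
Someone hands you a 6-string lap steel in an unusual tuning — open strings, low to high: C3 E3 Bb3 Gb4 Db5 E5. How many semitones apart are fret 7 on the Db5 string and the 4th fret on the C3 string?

Db5 at fret 7 → Ab5 (MIDI 80); C3 at fret 4 → E3 (MIDI 52).
80 − 52 = 28, so the two pitches are 28 semitones apart, with Ab5 the higher.

28 semitones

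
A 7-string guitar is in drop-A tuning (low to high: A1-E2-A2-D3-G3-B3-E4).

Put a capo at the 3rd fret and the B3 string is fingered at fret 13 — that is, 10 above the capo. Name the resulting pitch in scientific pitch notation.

The capo raises the open B3 by 3 semitones to D4; fretting 10 more gives B3 + 3 + 10 = B3 + 13 semitones = C5.

C5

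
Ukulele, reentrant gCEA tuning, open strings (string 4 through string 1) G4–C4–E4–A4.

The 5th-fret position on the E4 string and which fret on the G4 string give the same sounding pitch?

Fret 5 on E4 is MIDI 64 + 5 = 69 (A4). On the G4 string (open MIDI 67), that pitch is 69 − 67 = fret 2.

2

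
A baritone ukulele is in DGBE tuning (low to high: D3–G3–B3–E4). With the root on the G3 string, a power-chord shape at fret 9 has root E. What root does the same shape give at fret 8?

D♯

Moving from fret 9 to fret 8 shifts the root by -1 semitone.
E down 1 semitone is D♯.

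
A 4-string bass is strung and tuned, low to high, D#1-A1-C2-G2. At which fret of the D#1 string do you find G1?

4

G1 is 4 semitones above the open D#1 (D#–E–F–F#–G), so it sits at fret 4.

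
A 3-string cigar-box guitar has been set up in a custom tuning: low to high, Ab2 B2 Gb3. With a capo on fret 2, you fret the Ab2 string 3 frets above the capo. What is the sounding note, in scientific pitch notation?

Db3

The capo raises the open Ab2 by 2 semitones to Bb2; fretting 3 more gives Ab2 + 2 + 3 = Ab2 + 5 semitones = Db3.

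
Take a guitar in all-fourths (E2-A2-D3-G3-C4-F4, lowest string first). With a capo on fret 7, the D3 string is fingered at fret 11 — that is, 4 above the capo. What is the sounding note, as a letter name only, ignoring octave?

The capo raises the open D3 by 7 semitones to A3; fretting 4 more gives D3 + 7 + 4 = D3 + 11 semitones, landing on C♯.
(Also written D♭.)

C♯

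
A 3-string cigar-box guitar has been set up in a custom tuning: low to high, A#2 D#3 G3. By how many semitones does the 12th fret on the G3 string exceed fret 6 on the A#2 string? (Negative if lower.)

G3 at fret 12 → G4 (MIDI 67); A#2 at fret 6 → E3 (MIDI 52).
67 − 52 = 15, so the two pitches are 15 semitones apart.

15 semitones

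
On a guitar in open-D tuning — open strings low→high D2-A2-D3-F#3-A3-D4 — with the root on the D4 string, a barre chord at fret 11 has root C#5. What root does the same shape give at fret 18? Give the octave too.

Moving from fret 11 to fret 18 shifts the root by 7 semitones.
C#5 up 7 semitones is G#5.

G#5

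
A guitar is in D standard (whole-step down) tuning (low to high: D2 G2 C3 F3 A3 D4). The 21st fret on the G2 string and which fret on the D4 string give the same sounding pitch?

2

G2 at fret 21 is G2 + 21 semitones = E4.
The open D4 string is 19 semitones above the open G2, so the same pitch on the D4 string lies at fret 21 − 19 = 2.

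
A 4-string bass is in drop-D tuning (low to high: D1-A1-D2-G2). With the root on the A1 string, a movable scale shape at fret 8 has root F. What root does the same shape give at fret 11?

Moving from fret 8 to fret 11 shifts the root by 3 semitones.
F up 3 semitones is G♯.

G♯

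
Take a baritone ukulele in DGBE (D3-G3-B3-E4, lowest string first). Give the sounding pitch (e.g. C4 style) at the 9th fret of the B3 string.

B3 is MIDI 59. Adding 9 gives 68, which is G♯4.

G♯4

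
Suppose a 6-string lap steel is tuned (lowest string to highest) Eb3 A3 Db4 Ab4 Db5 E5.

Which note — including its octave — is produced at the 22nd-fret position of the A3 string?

G5

Each fret is one semitone, so A3 + 22 = G5.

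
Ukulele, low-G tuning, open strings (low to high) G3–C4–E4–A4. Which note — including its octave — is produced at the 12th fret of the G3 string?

The open G3 string plus 12 semitones: G–G#–A–A#–…–F–F#–G.
The walk passes from B into C once, so the octave number goes from 3 to 4.

G4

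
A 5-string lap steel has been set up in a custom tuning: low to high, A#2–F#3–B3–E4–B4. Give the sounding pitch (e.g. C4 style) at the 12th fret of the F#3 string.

Each fret is one semitone, so F#3 + 12 = F#4.

F#4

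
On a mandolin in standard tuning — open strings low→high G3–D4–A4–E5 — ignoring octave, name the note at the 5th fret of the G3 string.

G3 is MIDI 55. Adding 5 gives 60; 60 mod 12 = 0, i.e. C.

C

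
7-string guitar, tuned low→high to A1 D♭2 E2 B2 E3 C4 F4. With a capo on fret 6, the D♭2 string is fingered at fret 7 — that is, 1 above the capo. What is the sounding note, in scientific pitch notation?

The capo raises the open D♭2 by 6 semitones to G2; fretting 1 more gives D♭2 + 6 + 1 = D♭2 + 7 semitones = A♭2.
(Also written G♯.)

A♭2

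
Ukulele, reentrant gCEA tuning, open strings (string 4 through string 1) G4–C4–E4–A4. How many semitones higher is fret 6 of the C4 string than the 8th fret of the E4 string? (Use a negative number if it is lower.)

-6 semitones

C4 at fret 6 → F#4 (MIDI 66); E4 at fret 8 → C5 (MIDI 72).
66 − 72 = -6, so the two pitches are 6 semitones apart.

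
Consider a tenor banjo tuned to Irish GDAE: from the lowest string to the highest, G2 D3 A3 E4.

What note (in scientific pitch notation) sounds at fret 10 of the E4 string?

The open E4 string plus 10 semitones: E–F–F#–G–…–C–C#–D.
The walk passes from B into C once, so the octave number goes from 4 to 5.

D5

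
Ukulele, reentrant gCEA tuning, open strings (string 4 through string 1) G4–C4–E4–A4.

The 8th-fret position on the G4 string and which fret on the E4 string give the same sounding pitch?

G4 at fret 8 is G4 + 8 semitones = D♯5.
The open E4 string is 3 semitones below the open G4, so the same pitch on the E4 string lies at fret 8 + 3 = 11.

11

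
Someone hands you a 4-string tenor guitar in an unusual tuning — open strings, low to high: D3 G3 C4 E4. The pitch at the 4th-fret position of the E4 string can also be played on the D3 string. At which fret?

E4 at fret 4 is E4 + 4 semitones = G#4.
The open D3 string is 14 semitones below the open E4, so the same pitch on the D3 string lies at fret 4 + 14 = 18.

18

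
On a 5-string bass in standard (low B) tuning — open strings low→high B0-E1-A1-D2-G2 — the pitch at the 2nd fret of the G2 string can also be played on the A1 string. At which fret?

12

G2 at fret 2 is G2 + 2 semitones = A2.
The open A1 string is 10 semitones below the open G2, so the same pitch on the A1 string lies at fret 2 + 10 = 12.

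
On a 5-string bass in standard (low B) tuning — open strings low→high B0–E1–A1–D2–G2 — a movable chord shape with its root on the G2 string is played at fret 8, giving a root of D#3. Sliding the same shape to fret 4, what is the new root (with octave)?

Moving from fret 8 to fret 4 shifts the root by -4 semitones.
D#3 down 4 semitones is B2.

B2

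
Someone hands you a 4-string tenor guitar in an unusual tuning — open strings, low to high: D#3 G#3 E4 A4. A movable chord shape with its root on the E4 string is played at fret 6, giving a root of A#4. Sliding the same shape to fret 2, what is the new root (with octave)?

Moving from fret 6 to fret 2 shifts the root by -4 semitones.
A#4 down 4 semitones is F#4.

F#4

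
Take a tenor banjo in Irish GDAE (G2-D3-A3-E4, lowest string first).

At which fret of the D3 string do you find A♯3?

A♯3 is 8 semitones above the open D3 (D–D#–E–F–F#–G–G#–A–A#), so it sits at fret 8.

8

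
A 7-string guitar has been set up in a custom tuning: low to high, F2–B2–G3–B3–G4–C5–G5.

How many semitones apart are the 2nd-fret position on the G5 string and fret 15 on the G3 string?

G5 at fret 2 → A5 (MIDI 81); G3 at fret 15 → A#4 (MIDI 70).
81 − 70 = 11, so the two pitches are 11 semitones apart, with A5 the higher.

11 semitones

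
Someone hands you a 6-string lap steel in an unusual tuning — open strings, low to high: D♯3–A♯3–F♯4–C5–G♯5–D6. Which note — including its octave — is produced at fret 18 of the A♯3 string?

A♯3 is MIDI 58. Adding 18 gives 76, which is E5.

E5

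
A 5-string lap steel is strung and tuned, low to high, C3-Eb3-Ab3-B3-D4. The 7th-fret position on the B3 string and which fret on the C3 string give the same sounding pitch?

18

B3 at fret 7 is B3 + 7 semitones = Gb4.
The open C3 string is 11 semitones below the open B3, so the same pitch on the C3 string lies at fret 7 + 11 = 18.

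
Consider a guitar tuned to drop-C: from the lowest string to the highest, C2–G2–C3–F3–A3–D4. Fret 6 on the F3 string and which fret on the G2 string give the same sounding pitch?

16

Fret 6 on F3 is MIDI 53 + 6 = 59 (B3). On the G2 string (open MIDI 43), that pitch is 59 − 43 = fret 16.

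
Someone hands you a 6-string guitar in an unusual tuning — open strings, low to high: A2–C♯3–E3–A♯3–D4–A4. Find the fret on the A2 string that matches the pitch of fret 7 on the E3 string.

14

Fret 7 on E3 is MIDI 52 + 7 = 59 (B3). On the A2 string (open MIDI 45), that pitch is 59 − 45 = fret 14.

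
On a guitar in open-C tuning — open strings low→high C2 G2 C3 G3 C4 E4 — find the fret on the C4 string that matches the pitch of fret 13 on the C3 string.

1

C3 at fret 13 is C3 + 13 semitones = C#4.
The open C4 string is 12 semitones above the open C3, so the same pitch on the C4 string lies at fret 13 − 12 = 1.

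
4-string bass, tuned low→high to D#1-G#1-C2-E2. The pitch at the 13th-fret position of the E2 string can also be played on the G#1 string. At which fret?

Fret 13 on E2 is MIDI 40 + 13 = 53 (F3). On the G#1 string (open MIDI 32), that pitch is 53 − 32 = fret 21.

21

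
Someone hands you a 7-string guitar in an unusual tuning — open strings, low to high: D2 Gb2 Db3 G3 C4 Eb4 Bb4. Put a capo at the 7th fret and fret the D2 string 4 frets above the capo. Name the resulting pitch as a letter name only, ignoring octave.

The capo raises the open D2 by 7 semitones to A2; fretting 4 more gives D2 + 7 + 4 = D2 + 11 semitones, landing on Db.

Db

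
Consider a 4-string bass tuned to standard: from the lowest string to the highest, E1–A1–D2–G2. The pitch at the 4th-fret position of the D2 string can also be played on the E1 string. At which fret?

14

D2 at fret 4 is D2 + 4 semitones = F♯2.
The open E1 string is 10 semitones below the open D2, so the same pitch on the E1 string lies at fret 4 + 10 = 14.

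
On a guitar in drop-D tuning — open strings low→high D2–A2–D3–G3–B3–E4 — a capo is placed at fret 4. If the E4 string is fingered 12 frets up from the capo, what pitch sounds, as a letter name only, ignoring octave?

The capo raises the open E4 by 4 semitones to G#4; fretting 12 more gives E4 + 4 + 12 = E4 + 16 semitones, landing on G#.
(Also written Ab.)

G#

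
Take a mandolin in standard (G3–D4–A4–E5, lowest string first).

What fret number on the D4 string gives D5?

D5 is 12 semitones above the open D4 (D–D#–E–F–…–C–C#–D), so it sits at fret 12.

12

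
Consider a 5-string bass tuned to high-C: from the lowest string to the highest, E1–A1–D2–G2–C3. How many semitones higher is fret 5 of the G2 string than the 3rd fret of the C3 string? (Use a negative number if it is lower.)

G2 at fret 5 → C3 (MIDI 48); C3 at fret 3 → D♯3 (MIDI 51).
48 − 51 = -3, so the two pitches are 3 semitones apart.

-3 semitones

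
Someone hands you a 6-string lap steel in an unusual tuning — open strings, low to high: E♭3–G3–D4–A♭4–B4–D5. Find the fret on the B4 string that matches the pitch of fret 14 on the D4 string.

D4 at fret 14 is D4 + 14 semitones = E5.
The open B4 string is 9 semitones above the open D4, so the same pitch on the B4 string lies at fret 14 − 9 = 5.

5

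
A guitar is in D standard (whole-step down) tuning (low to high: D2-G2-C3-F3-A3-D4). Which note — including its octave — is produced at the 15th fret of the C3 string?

C3 is MIDI 48. Adding 15 gives 63, which is D#4.

D#4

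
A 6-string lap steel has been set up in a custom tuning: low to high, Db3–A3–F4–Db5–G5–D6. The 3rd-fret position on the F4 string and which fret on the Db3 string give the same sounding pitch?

Fret 3 on F4 is MIDI 65 + 3 = 68 (Ab4). On the Db3 string (open MIDI 49), that pitch is 68 − 49 = fret 19.

19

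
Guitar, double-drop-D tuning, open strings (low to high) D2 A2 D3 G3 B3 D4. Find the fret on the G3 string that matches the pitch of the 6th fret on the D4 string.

13

Fret 6 on D4 is MIDI 62 + 6 = 68 (G♯4). On the G3 string (open MIDI 55), that pitch is 68 − 55 = fret 13.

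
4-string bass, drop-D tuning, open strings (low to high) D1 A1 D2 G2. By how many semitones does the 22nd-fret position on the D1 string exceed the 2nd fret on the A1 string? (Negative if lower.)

D1 at fret 22 → C3 (MIDI 48); A1 at fret 2 → B1 (MIDI 35).
48 − 35 = 13, so the two pitches are 13 semitones apart.

13 semitones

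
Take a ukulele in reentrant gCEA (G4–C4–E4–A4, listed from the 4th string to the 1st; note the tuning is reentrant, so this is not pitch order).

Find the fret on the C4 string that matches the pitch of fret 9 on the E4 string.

Fret 9 on E4 is MIDI 64 + 9 = 73 (C♯5). On the C4 string (open MIDI 60), that pitch is 73 − 60 = fret 13.

13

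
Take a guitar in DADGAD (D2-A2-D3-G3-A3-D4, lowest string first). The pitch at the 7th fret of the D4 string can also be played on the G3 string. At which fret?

D4 at fret 7 is D4 + 7 semitones = A4.
The open G3 string is 7 semitones below the open D4, so the same pitch on the G3 string lies at fret 7 + 7 = 14.

14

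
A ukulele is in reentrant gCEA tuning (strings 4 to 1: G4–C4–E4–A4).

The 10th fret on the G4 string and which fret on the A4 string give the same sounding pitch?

8

Fret 10 on G4 is MIDI 67 + 10 = 77 (F5). On the A4 string (open MIDI 69), that pitch is 77 − 69 = fret 8.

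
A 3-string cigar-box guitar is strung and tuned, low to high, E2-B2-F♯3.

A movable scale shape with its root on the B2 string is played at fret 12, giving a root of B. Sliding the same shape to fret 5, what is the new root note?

E

Moving from fret 12 to fret 5 shifts the root by -7 semitones.
B down 7 semitones is E.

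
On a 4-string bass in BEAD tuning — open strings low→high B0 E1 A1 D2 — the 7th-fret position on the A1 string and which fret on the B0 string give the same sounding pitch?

17

Fret 7 on A1 is MIDI 33 + 7 = 40 (E2). On the B0 string (open MIDI 23), that pitch is 40 − 23 = fret 17.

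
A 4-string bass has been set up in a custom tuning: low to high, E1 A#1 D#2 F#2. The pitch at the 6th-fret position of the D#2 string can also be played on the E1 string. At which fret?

Fret 6 on D#2 is MIDI 39 + 6 = 45 (A2). On the E1 string (open MIDI 28), that pitch is 45 − 28 = fret 17.

17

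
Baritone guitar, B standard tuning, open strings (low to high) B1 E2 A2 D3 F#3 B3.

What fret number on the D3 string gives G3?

G3 is 5 semitones above the open D3 (D–D#–E–F–F#–G), so it sits at fret 5.

5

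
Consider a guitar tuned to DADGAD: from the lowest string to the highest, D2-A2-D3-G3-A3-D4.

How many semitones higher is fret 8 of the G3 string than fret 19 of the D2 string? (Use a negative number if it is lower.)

6 semitones

G3 at fret 8 → D#4 (MIDI 63); D2 at fret 19 → A3 (MIDI 57).
63 − 57 = 6, so the two pitches are 6 semitones apart.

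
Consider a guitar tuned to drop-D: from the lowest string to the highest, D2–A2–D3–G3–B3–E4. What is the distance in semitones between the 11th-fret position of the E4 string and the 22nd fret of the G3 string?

E4 at fret 11 → D♯5 (MIDI 75); G3 at fret 22 → F5 (MIDI 77).
75 − 77 = -2, so the two pitches are 2 semitones apart, with F5 the higher.

2 semitones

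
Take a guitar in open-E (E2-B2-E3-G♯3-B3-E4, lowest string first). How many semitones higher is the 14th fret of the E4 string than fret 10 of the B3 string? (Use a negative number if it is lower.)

9 semitones

E4 at fret 14 → F♯5 (MIDI 78); B3 at fret 10 → A4 (MIDI 69).
78 − 69 = 9, so the two pitches are 9 semitones apart.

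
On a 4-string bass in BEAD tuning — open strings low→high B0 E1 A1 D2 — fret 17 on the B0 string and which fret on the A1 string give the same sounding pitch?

7

B0 at fret 17 is B0 + 17 semitones = E2.
The open A1 string is 10 semitones above the open B0, so the same pitch on the A1 string lies at fret 17 − 10 = 7.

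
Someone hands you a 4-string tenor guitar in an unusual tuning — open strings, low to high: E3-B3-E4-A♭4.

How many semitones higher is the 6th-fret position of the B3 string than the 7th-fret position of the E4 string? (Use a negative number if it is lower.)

-6 semitones

B3 at fret 6 → F4 (MIDI 65); E4 at fret 7 → B4 (MIDI 71).
65 − 71 = -6, so the two pitches are 6 semitones apart.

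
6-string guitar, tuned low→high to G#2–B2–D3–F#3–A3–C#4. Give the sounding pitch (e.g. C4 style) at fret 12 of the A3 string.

A4

The open A3 string plus 12 semitones: A–A#–B–C–…–G–G#–A.
The walk passes from B into C once, so the octave number goes from 3 to 4.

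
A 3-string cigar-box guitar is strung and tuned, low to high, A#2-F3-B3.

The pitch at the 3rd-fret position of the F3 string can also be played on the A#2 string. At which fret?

10

Fret 3 on F3 is MIDI 53 + 3 = 56 (G#3). On the A#2 string (open MIDI 46), that pitch is 56 − 46 = fret 10.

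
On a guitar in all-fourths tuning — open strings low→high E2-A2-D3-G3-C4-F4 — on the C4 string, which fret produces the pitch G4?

G4 is 7 semitones above the open C4 (C–C#–D–D#–E–F–F#–G), so it sits at fret 7.

7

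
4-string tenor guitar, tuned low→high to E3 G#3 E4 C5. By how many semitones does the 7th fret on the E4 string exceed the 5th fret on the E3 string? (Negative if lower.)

14 semitones

E4 at fret 7 → B4 (MIDI 71); E3 at fret 5 → A3 (MIDI 57).
71 − 57 = 14, so the two pitches are 14 semitones apart.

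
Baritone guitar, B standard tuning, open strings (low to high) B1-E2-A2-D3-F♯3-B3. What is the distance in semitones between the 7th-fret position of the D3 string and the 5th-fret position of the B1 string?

17 semitones

D3 at fret 7 → A3 (MIDI 57); B1 at fret 5 → E2 (MIDI 40).
57 − 40 = 17, so the two pitches are 17 semitones apart, with A3 the higher.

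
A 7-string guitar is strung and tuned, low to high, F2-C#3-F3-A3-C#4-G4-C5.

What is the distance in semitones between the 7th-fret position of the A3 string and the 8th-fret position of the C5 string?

16 semitones

A3 at fret 7 → E4 (MIDI 64); C5 at fret 8 → G#5 (MIDI 80).
64 − 80 = -16, so the two pitches are 16 semitones apart, with G#5 the higher.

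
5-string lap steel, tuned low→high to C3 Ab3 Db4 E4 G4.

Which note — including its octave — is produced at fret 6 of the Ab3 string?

The open Ab3 string plus 6 semitones: Ab–A–Bb–B–C–Db–D.
The walk passes from B into C once, so the octave number goes from 3 to 4.

D4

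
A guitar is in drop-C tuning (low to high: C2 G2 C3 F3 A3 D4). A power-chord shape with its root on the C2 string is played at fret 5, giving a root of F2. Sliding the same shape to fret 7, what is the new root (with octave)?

G2

Moving from fret 5 to fret 7 shifts the root by 2 semitones.
F2 up 2 semitones is G2.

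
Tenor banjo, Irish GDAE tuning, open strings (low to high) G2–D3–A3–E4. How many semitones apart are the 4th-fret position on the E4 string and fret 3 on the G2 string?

E4 at fret 4 → G#4 (MIDI 68); G2 at fret 3 → A#2 (MIDI 46).
68 − 46 = 22, so the two pitches are 22 semitones apart, with G#4 the higher.

22 semitones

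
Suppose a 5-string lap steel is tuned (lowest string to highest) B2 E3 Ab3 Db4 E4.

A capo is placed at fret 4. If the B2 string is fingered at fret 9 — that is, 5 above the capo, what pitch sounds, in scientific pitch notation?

The capo raises the open B2 by 4 semitones to Eb3; fretting 5 more gives B2 + 4 + 5 = B2 + 9 semitones = Ab3.
(Also written G#.)

Ab3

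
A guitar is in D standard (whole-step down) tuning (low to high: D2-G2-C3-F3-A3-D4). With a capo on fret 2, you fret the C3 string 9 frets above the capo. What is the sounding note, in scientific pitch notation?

B3

The capo raises the open C3 by 2 semitones to D3; fretting 9 more gives C3 + 2 + 9 = C3 + 11 semitones = B3.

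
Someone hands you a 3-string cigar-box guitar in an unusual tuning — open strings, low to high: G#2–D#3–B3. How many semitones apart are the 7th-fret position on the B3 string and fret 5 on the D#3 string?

B3 at fret 7 → F#4 (MIDI 66); D#3 at fret 5 → G#3 (MIDI 56).
66 − 56 = 10, so the two pitches are 10 semitones apart, with F#4 the higher.

10 semitones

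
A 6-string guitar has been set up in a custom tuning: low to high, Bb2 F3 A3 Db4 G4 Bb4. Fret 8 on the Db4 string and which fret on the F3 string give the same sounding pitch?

Db4 at fret 8 is Db4 + 8 semitones = A4.
The open F3 string is 8 semitones below the open Db4, so the same pitch on the F3 string lies at fret 8 + 8 = 16.

16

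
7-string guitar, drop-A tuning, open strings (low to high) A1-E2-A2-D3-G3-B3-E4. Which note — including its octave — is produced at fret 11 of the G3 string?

F♯4

Each fret is one semitone, so G3 + 11 = F♯4.
(Equivalently spelled G♭4.)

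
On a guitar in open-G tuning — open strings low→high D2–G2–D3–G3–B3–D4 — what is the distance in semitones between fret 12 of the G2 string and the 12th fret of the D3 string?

G2 at fret 12 → G3 (MIDI 55); D3 at fret 12 → D4 (MIDI 62).
55 − 62 = -7, so the two pitches are 7 semitones apart, with D4 the higher.

7 semitones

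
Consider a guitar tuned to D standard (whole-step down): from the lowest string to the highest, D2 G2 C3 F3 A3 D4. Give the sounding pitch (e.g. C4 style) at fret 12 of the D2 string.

Each fret is one semitone, so D2 + 12 = D3.

D3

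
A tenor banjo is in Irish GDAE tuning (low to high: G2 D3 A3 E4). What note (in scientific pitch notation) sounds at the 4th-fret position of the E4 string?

E4 is MIDI 64. Adding 4 gives 68, which is G#4.

G#4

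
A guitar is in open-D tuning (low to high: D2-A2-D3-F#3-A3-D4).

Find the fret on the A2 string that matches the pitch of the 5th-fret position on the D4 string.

D4 at fret 5 is D4 + 5 semitones = G4.
The open A2 string is 17 semitones below the open D4, so the same pitch on the A2 string lies at fret 5 + 17 = 22.

22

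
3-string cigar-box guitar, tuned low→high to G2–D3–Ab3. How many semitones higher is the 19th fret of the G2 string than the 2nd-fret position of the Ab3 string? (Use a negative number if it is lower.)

4 semitones

G2 at fret 19 → D4 (MIDI 62); Ab3 at fret 2 → Bb3 (MIDI 58).
62 − 58 = 4, so the two pitches are 4 semitones apart.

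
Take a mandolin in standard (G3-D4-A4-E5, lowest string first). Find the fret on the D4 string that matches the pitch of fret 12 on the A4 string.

19

A4 at fret 12 is A4 + 12 semitones = A5.
The open D4 string is 7 semitones below the open A4, so the same pitch on the D4 string lies at fret 12 + 7 = 19.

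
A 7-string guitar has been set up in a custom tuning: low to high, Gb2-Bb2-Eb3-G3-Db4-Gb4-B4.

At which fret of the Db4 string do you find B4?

10

B4 is 10 semitones above the open Db4 (Db–D–Eb–E–…–A–Bb–B), so it sits at fret 10.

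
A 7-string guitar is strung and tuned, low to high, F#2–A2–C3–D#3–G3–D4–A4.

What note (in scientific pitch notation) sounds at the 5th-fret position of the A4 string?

D5

Each fret is one semitone, so A4 + 5 = D5.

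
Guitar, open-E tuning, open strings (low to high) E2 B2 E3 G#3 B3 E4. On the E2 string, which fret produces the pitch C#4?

C#4 is 21 semitones above the open E2 (E–F–F#–G–…–B–C–C#), so it sits at fret 21.

21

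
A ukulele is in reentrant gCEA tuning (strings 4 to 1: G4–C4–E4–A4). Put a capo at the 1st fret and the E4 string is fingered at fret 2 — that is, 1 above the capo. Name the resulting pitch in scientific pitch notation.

F#4

The capo raises the open E4 by 1 semitone to F4; fretting 1 more gives E4 + 1 + 1 = E4 + 2 semitones = F#4.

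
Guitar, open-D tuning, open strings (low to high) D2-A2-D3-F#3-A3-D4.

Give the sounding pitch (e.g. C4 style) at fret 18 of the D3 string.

Each fret is one semitone, so D3 + 18 = G#4.
(Equivalently spelled Ab4.)

G#4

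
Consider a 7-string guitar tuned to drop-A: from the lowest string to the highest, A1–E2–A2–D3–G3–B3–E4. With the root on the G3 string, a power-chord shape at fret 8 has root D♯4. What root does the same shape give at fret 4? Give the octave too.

Moving from fret 8 to fret 4 shifts the root by -4 semitones.
D♯4 down 4 semitones is B3.

B3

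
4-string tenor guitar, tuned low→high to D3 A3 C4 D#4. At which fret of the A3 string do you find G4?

10

G4 is 10 semitones above the open A3 (A–A#–B–C–…–F–F#–G), so it sits at fret 10.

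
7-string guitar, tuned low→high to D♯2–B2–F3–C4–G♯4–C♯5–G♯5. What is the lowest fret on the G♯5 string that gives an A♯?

From G♯5, count semitones up the chromatic scale until reaching A♯: G#–A–A# — 2 steps.

2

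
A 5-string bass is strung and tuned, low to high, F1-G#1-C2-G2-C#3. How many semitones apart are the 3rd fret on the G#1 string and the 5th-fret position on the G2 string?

G#1 at fret 3 → B1 (MIDI 35); G2 at fret 5 → C3 (MIDI 48).
35 − 48 = -13, so the two pitches are 13 semitones apart, with C3 the higher.

13 semitones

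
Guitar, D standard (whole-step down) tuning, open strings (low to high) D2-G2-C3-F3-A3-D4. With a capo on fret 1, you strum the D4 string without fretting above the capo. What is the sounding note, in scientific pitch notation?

D♯4

The capo raises the open D4 by 1 semitone to D♯4; fretting 0 more gives D4 + 1 + 0 = D4 + 1 semitone = D♯4.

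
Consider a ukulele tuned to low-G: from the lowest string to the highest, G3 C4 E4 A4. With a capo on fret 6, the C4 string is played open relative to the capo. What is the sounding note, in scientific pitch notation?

F♯4

The capo raises the open C4 by 6 semitones to F♯4; fretting 0 more gives C4 + 6 + 0 = C4 + 6 semitones = F♯4.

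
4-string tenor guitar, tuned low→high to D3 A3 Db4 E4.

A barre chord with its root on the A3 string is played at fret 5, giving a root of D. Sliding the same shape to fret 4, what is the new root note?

Moving from fret 5 to fret 4 shifts the root by -1 semitone.
D down 1 semitone is Db.

Db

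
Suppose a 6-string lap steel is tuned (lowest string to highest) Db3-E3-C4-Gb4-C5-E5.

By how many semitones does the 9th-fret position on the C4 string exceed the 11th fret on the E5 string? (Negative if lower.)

C4 at fret 9 → A4 (MIDI 69); E5 at fret 11 → Eb6 (MIDI 87).
69 − 87 = -18, so the two pitches are 18 semitones apart.

-18 semitones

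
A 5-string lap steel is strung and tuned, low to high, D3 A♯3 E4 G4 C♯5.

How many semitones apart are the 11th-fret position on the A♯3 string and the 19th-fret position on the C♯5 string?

A♯3 at fret 11 → A4 (MIDI 69); C♯5 at fret 19 → G♯6 (MIDI 92).
69 − 92 = -23, so the two pitches are 23 semitones apart, with G♯6 the higher.

23 semitones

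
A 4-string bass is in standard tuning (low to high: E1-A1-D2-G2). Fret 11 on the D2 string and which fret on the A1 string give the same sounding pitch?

16

D2 at fret 11 is D2 + 11 semitones = C♯3.
The open A1 string is 5 semitones below the open D2, so the same pitch on the A1 string lies at fret 11 + 5 = 16.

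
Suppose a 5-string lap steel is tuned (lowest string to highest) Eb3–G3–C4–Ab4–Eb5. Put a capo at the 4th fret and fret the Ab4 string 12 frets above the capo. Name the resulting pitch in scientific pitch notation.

The capo raises the open Ab4 by 4 semitones to C5; fretting 12 more gives Ab4 + 4 + 12 = Ab4 + 16 semitones = C6.

C6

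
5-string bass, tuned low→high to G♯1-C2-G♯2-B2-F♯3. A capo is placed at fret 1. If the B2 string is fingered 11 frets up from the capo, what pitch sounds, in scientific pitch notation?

The capo raises the open B2 by 1 semitone to C3; fretting 11 more gives B2 + 1 + 11 = B2 + 12 semitones = B3.

B3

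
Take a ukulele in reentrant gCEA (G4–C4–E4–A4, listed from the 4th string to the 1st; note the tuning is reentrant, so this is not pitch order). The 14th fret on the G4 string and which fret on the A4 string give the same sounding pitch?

G4 at fret 14 is G4 + 14 semitones = A5.
The open A4 string is 2 semitones above the open G4, so the same pitch on the A4 string lies at fret 14 − 2 = 12.

12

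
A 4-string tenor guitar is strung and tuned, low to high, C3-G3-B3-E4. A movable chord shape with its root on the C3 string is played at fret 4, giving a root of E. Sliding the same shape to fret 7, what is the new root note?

Moving from fret 4 to fret 7 shifts the root by 3 semitones.
E up 3 semitones is G.

G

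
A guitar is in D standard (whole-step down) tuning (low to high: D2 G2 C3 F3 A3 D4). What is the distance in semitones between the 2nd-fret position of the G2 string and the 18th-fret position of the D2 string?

11 semitones

G2 at fret 2 → A2 (MIDI 45); D2 at fret 18 → G#3 (MIDI 56).
45 − 56 = -11, so the two pitches are 11 semitones apart, with G#3 the higher.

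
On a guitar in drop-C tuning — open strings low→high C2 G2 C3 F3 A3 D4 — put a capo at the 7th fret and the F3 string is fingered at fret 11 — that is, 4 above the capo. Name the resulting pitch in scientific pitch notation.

E4

The capo raises the open F3 by 7 semitones to C4; fretting 4 more gives F3 + 7 + 4 = F3 + 11 semitones = E4.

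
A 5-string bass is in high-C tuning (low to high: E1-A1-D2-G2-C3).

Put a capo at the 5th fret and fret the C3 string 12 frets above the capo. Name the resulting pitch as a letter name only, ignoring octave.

The capo raises the open C3 by 5 semitones to F3; fretting 12 more gives C3 + 5 + 12 = C3 + 17 semitones, landing on F.

F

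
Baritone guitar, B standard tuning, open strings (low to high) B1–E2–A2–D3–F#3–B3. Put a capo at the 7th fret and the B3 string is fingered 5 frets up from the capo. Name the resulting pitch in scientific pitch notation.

The capo raises the open B3 by 7 semitones to F#4; fretting 5 more gives B3 + 7 + 5 = B3 + 12 semitones = B4.

B4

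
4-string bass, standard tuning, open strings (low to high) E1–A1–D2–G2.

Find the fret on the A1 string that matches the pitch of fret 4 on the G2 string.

14

Fret 4 on G2 is MIDI 43 + 4 = 47 (B2). On the A1 string (open MIDI 33), that pitch is 47 − 33 = fret 14.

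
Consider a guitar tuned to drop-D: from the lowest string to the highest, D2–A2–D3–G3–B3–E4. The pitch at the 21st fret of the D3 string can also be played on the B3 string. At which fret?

12

Fret 21 on D3 is MIDI 50 + 21 = 71 (B4). On the B3 string (open MIDI 59), that pitch is 71 − 59 = fret 12.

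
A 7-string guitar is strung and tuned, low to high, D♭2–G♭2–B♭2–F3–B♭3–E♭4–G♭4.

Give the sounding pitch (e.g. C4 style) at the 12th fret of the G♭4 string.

G♭4 is MIDI 66. Adding 12 gives 78, which is G♭5.

G♭5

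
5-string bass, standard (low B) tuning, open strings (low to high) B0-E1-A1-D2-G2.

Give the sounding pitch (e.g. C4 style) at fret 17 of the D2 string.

G3

D2 is MIDI 38. Adding 17 gives 55, which is G3.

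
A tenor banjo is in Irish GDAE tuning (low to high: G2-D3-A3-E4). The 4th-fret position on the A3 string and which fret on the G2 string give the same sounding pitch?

A3 at fret 4 is A3 + 4 semitones = C♯4.
The open G2 string is 14 semitones below the open A3, so the same pitch on the G2 string lies at fret 4 + 14 = 18.

18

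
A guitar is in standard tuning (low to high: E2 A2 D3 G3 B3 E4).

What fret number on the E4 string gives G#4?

4

G#4 is 4 semitones above the open E4 (E–F–F#–G–G#), so it sits at fret 4.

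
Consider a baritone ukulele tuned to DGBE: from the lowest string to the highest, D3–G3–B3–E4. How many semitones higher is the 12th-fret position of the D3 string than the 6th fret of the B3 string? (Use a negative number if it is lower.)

D3 at fret 12 → D4 (MIDI 62); B3 at fret 6 → F4 (MIDI 65).
62 − 65 = -3, so the two pitches are 3 semitones apart.

-3 semitones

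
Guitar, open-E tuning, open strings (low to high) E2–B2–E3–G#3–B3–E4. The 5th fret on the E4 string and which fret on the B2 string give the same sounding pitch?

E4 at fret 5 is E4 + 5 semitones = A4.
The open B2 string is 17 semitones below the open E4, so the same pitch on the B2 string lies at fret 5 + 17 = 22.

22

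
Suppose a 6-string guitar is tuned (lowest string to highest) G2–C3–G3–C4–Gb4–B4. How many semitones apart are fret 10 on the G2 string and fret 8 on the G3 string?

G2 at fret 10 → F3 (MIDI 53); G3 at fret 8 → Eb4 (MIDI 63).
53 − 63 = -10, so the two pitches are 10 semitones apart, with Eb4 the higher.

10 semitones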